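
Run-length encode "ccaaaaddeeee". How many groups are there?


Input: ccaaaaddeeee
Scanning for consecutive runs:
  Group 1: 'c' x 2 (positions 0-1)
  Group 2: 'a' x 4 (positions 2-5)
  Group 3: 'd' x 2 (positions 6-7)
  Group 4: 'e' x 4 (positions 8-11)
Total groups: 4

4


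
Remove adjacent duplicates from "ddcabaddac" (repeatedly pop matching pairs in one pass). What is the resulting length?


Input: ddcabaddac
Stack-based adjacent duplicate removal:
  Read 'd': push. Stack: d
  Read 'd': matches stack top 'd' => pop. Stack: (empty)
  Read 'c': push. Stack: c
  Read 'a': push. Stack: ca
  Read 'b': push. Stack: cab
  Read 'a': push. Stack: caba
  Read 'd': push. Stack: cabad
  Read 'd': matches stack top 'd' => pop. Stack: caba
  Read 'a': matches stack top 'a' => pop. Stack: cab
  Read 'c': push. Stack: cabc
Final stack: "cabc" (length 4)

4


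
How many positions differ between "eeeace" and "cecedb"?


Comparing "eeeace" and "cecedb" position by position:
  Position 0: 'e' vs 'c' => DIFFER
  Position 1: 'e' vs 'e' => same
  Position 2: 'e' vs 'c' => DIFFER
  Position 3: 'a' vs 'e' => DIFFER
  Position 4: 'c' vs 'd' => DIFFER
  Position 5: 'e' vs 'b' => DIFFER
Positions that differ: 5

5


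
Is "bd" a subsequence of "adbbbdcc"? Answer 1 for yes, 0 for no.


Check if "bd" is a subsequence of "adbbbdcc"
Greedy scan:
  Position 0 ('a'): no match needed
  Position 1 ('d'): no match needed
  Position 2 ('b'): matches sub[0] = 'b'
  Position 3 ('b'): no match needed
  Position 4 ('b'): no match needed
  Position 5 ('d'): matches sub[1] = 'd'
  Position 6 ('c'): no match needed
  Position 7 ('c'): no match needed
All 2 characters matched => is a subsequence

1


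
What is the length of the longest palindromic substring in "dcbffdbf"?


Input: "dcbffdbf"
Checking substrings for palindromes:
  [3:5] "ff" (len 2) => palindrome
Longest palindromic substring: "ff" with length 2

2


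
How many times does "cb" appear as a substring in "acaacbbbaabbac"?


Searching for "cb" in "acaacbbbaabbac"
Scanning each position:
  Position 0: "ac" => no
  Position 1: "ca" => no
  Position 2: "aa" => no
  Position 3: "ac" => no
  Position 4: "cb" => MATCH
  Position 5: "bb" => no
  Position 6: "bb" => no
  Position 7: "ba" => no
  Position 8: "aa" => no
  Position 9: "ab" => no
  Position 10: "bb" => no
  Position 11: "ba" => no
  Position 12: "ac" => no
Total occurrences: 1

1


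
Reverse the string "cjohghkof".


Input: cjohghkof
Reading characters right to left:
  Position 8: 'f'
  Position 7: 'o'
  Position 6: 'k'
  Position 5: 'h'
  Position 4: 'g'
  Position 3: 'h'
  Position 2: 'o'
  Position 1: 'j'
  Position 0: 'c'
Reversed: fokhghojc

fokhghojc


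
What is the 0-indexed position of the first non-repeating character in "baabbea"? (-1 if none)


Input: baabbea
Character frequencies:
  'a': 3
  'b': 3
  'e': 1
Scanning left to right for freq == 1:
  Position 0 ('b'): freq=3, skip
  Position 1 ('a'): freq=3, skip
  Position 2 ('a'): freq=3, skip
  Position 3 ('b'): freq=3, skip
  Position 4 ('b'): freq=3, skip
  Position 5 ('e'): unique! => answer = 5

5


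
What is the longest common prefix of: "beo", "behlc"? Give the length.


Words: beo, behlc
  Position 0: all 'b' => match
  Position 1: all 'e' => match
  Position 2: ('o', 'h') => mismatch, stop
LCP = "be" (length 2)

2


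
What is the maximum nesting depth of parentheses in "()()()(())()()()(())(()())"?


Input: "()()()(())()()()(())(()())"
Tracking depth:
  Position 0 '(': depth becomes 1
  Position 1 ')': depth becomes 0
  Position 2 '(': depth becomes 1
  Position 3 ')': depth becomes 0
  Position 4 '(': depth becomes 1
  Position 5 ')': depth becomes 0
  Position 6 '(': depth becomes 1
  Position 7 '(': depth becomes 2
  Position 8 ')': depth becomes 1
  Position 9 ')': depth becomes 0
  Position 10 '(': depth becomes 1
  Position 11 ')': depth becomes 0
  Position 12 '(': depth becomes 1
  Position 13 ')': depth becomes 0
  Position 14 '(': depth becomes 1
  Position 15 ')': depth becomes 0
  Position 16 '(': depth becomes 1
  Position 17 '(': depth becomes 2
  Position 18 ')': depth becomes 1
  Position 19 ')': depth becomes 0
  Position 20 '(': depth becomes 1
  Position 21 '(': depth becomes 2
  Position 22 ')': depth becomes 1
  Position 23 '(': depth becomes 2
  Position 24 ')': depth becomes 1
  Position 25 ')': depth becomes 0
Maximum depth reached: 2

2


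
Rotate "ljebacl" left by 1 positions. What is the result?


Input: "ljebacl", rotate left by 1
First 1 characters: "l"
Remaining characters: "jebacl"
Concatenate remaining + first: "jebacl" + "l" = "jebacll"

jebacll


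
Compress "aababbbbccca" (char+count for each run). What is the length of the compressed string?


Input: aababbbbccca
Runs:
  'a' x 2 => "a2"
  'b' x 1 => "b1"
  'a' x 1 => "a1"
  'b' x 4 => "b4"
  'c' x 3 => "c3"
  'a' x 1 => "a1"
Compressed: "a2b1a1b4c3a1"
Compressed length: 12

12


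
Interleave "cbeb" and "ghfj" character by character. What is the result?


Interleaving "cbeb" and "ghfj":
  Position 0: 'c' from first, 'g' from second => "cg"
  Position 1: 'b' from first, 'h' from second => "bh"
  Position 2: 'e' from first, 'f' from second => "ef"
  Position 3: 'b' from first, 'j' from second => "bj"
Result: cgbhefbj

cgbhefbj


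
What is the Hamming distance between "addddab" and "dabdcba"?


Comparing "addddab" and "dabdcba" position by position:
  Position 0: 'a' vs 'd' => differ
  Position 1: 'd' vs 'a' => differ
  Position 2: 'd' vs 'b' => differ
  Position 3: 'd' vs 'd' => same
  Position 4: 'd' vs 'c' => differ
  Position 5: 'a' vs 'b' => differ
  Position 6: 'b' vs 'a' => differ
Total differences (Hamming distance): 6

6


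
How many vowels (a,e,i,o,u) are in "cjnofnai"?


Input: cjnofnai
Checking each character:
  'c' at position 0: consonant
  'j' at position 1: consonant
  'n' at position 2: consonant
  'o' at position 3: vowel (running total: 1)
  'f' at position 4: consonant
  'n' at position 5: consonant
  'a' at position 6: vowel (running total: 2)
  'i' at position 7: vowel (running total: 3)
Total vowels: 3

3


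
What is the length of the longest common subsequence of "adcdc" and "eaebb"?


LCS of "adcdc" and "eaebb"
DP table:
           e    a    e    b    b
      0    0    0    0    0    0
  a   0    0    1    1    1    1
  d   0    0    1    1    1    1
  c   0    0    1    1    1    1
  d   0    0    1    1    1    1
  c   0    0    1    1    1    1
LCS length = dp[5][5] = 1

1


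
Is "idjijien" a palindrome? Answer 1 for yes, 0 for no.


Input: idjijien
Reversed: neijijdi
  Compare pos 0 ('i') with pos 7 ('n'): MISMATCH
  Compare pos 1 ('d') with pos 6 ('e'): MISMATCH
  Compare pos 2 ('j') with pos 5 ('i'): MISMATCH
  Compare pos 3 ('i') with pos 4 ('j'): MISMATCH
Result: not a palindrome

0


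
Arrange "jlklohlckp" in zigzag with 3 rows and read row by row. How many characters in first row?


Zigzag "jlklohlckp" into 3 rows:
Placing characters:
  'j' => row 0
  'l' => row 1
  'k' => row 2
  'l' => row 1
  'o' => row 0
  'h' => row 1
  'l' => row 2
  'c' => row 1
  'k' => row 0
  'p' => row 1
Rows:
  Row 0: "jok"
  Row 1: "llhcp"
  Row 2: "kl"
First row length: 3

3


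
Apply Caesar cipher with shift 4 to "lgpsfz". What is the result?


Caesar cipher: shift "lgpsfz" by 4
  'l' (pos 11) + 4 = pos 15 = 'p'
  'g' (pos 6) + 4 = pos 10 = 'k'
  'p' (pos 15) + 4 = pos 19 = 't'
  's' (pos 18) + 4 = pos 22 = 'w'
  'f' (pos 5) + 4 = pos 9 = 'j'
  'z' (pos 25) + 4 = pos 3 = 'd'
Result: pktwjd

pktwjd


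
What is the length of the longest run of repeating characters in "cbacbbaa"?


Input: "cbacbbaa"
Scanning for longest run:
  Position 1 ('b'): new char, reset run to 1
  Position 2 ('a'): new char, reset run to 1
  Position 3 ('c'): new char, reset run to 1
  Position 4 ('b'): new char, reset run to 1
  Position 5 ('b'): continues run of 'b', length=2
  Position 6 ('a'): new char, reset run to 1
  Position 7 ('a'): continues run of 'a', length=2
Longest run: 'b' with length 2

2


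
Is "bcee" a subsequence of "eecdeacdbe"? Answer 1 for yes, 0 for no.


Check if "bcee" is a subsequence of "eecdeacdbe"
Greedy scan:
  Position 0 ('e'): no match needed
  Position 1 ('e'): no match needed
  Position 2 ('c'): no match needed
  Position 3 ('d'): no match needed
  Position 4 ('e'): no match needed
  Position 5 ('a'): no match needed
  Position 6 ('c'): no match needed
  Position 7 ('d'): no match needed
  Position 8 ('b'): matches sub[0] = 'b'
  Position 9 ('e'): no match needed
Only matched 1/4 characters => not a subsequence

0


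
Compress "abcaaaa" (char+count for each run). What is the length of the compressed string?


Input: abcaaaa
Runs:
  'a' x 1 => "a1"
  'b' x 1 => "b1"
  'c' x 1 => "c1"
  'a' x 4 => "a4"
Compressed: "a1b1c1a4"
Compressed length: 8

8


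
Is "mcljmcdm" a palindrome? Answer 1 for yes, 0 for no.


Input: mcljmcdm
Reversed: mdcmjlcm
  Compare pos 0 ('m') with pos 7 ('m'): match
  Compare pos 1 ('c') with pos 6 ('d'): MISMATCH
  Compare pos 2 ('l') with pos 5 ('c'): MISMATCH
  Compare pos 3 ('j') with pos 4 ('m'): MISMATCH
Result: not a palindrome

0


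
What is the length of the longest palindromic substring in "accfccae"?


Input: "accfccae"
Checking substrings for palindromes:
  [0:7] "accfcca" (len 7) => palindrome
  [1:6] "ccfcc" (len 5) => palindrome
  [2:5] "cfc" (len 3) => palindrome
  [1:3] "cc" (len 2) => palindrome
  [4:6] "cc" (len 2) => palindrome
Longest palindromic substring: "accfcca" with length 7

7


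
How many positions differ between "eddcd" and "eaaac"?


Comparing "eddcd" and "eaaac" position by position:
  Position 0: 'e' vs 'e' => same
  Position 1: 'd' vs 'a' => DIFFER
  Position 2: 'd' vs 'a' => DIFFER
  Position 3: 'c' vs 'a' => DIFFER
  Position 4: 'd' vs 'c' => DIFFER
Positions that differ: 4

4


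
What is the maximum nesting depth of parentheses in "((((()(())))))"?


Input: "((((()(())))))"
Tracking depth:
  Position 0 '(': depth becomes 1
  Position 1 '(': depth becomes 2
  Position 2 '(': depth becomes 3
  Position 3 '(': depth becomes 4
  Position 4 '(': depth becomes 5
  Position 5 ')': depth becomes 4
  Position 6 '(': depth becomes 5
  Position 7 '(': depth becomes 6
  Position 8 ')': depth becomes 5
  Position 9 ')': depth becomes 4
  Position 10 ')': depth becomes 3
  Position 11 ')': depth becomes 2
  Position 12 ')': depth becomes 1
  Position 13 ')': depth becomes 0
Maximum depth reached: 6

6


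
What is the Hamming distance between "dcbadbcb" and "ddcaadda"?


Comparing "dcbadbcb" and "ddcaadda" position by position:
  Position 0: 'd' vs 'd' => same
  Position 1: 'c' vs 'd' => differ
  Position 2: 'b' vs 'c' => differ
  Position 3: 'a' vs 'a' => same
  Position 4: 'd' vs 'a' => differ
  Position 5: 'b' vs 'd' => differ
  Position 6: 'c' vs 'd' => differ
  Position 7: 'b' vs 'a' => differ
Total differences (Hamming distance): 6

6


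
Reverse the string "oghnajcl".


Input: oghnajcl
Reading characters right to left:
  Position 7: 'l'
  Position 6: 'c'
  Position 5: 'j'
  Position 4: 'a'
  Position 3: 'n'
  Position 2: 'h'
  Position 1: 'g'
  Position 0: 'o'
Reversed: lcjanhgo

lcjanhgo


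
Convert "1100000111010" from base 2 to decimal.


Input: "1100000111010" in base 2
Positional expansion:
  Digit '1' (value 1) x 2^12 = 4096
  Digit '1' (value 1) x 2^11 = 2048
  Digit '0' (value 0) x 2^10 = 0
  Digit '0' (value 0) x 2^9 = 0
  Digit '0' (value 0) x 2^8 = 0
  Digit '0' (value 0) x 2^7 = 0
  Digit '0' (value 0) x 2^6 = 0
  Digit '1' (value 1) x 2^5 = 32
  Digit '1' (value 1) x 2^4 = 16
  Digit '1' (value 1) x 2^3 = 8
  Digit '0' (value 0) x 2^2 = 0
  Digit '1' (value 1) x 2^1 = 2
  Digit '0' (value 0) x 2^0 = 0
Sum = 6202

6202


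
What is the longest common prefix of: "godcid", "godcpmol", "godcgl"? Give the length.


Words: godcid, godcpmol, godcgl
  Position 0: all 'g' => match
  Position 1: all 'o' => match
  Position 2: all 'd' => match
  Position 3: all 'c' => match
  Position 4: ('i', 'p', 'g') => mismatch, stop
LCP = "godc" (length 4)

4


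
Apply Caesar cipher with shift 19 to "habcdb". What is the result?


Caesar cipher: shift "habcdb" by 19
  'h' (pos 7) + 19 = pos 0 = 'a'
  'a' (pos 0) + 19 = pos 19 = 't'
  'b' (pos 1) + 19 = pos 20 = 'u'
  'c' (pos 2) + 19 = pos 21 = 'v'
  'd' (pos 3) + 19 = pos 22 = 'w'
  'b' (pos 1) + 19 = pos 20 = 'u'
Result: atuvwu

atuvwu


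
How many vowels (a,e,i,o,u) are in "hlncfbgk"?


Input: hlncfbgk
Checking each character:
  'h' at position 0: consonant
  'l' at position 1: consonant
  'n' at position 2: consonant
  'c' at position 3: consonant
  'f' at position 4: consonant
  'b' at position 5: consonant
  'g' at position 6: consonant
  'k' at position 7: consonant
Total vowels: 0

0


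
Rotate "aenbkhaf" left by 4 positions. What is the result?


Input: "aenbkhaf", rotate left by 4
First 4 characters: "aenb"
Remaining characters: "khaf"
Concatenate remaining + first: "khaf" + "aenb" = "khafaenb"

khafaenb


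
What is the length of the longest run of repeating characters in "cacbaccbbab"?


Input: "cacbaccbbab"
Scanning for longest run:
  Position 1 ('a'): new char, reset run to 1
  Position 2 ('c'): new char, reset run to 1
  Position 3 ('b'): new char, reset run to 1
  Position 4 ('a'): new char, reset run to 1
  Position 5 ('c'): new char, reset run to 1
  Position 6 ('c'): continues run of 'c', length=2
  Position 7 ('b'): new char, reset run to 1
  Position 8 ('b'): continues run of 'b', length=2
  Position 9 ('a'): new char, reset run to 1
  Position 10 ('b'): new char, reset run to 1
Longest run: 'c' with length 2

2


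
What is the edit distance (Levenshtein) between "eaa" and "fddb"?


Computing edit distance: "eaa" -> "fddb"
DP table:
           f    d    d    b
      0    1    2    3    4
  e   1    1    2    3    4
  a   2    2    2    3    4
  a   3    3    3    3    4
Edit distance = dp[3][4] = 4

4


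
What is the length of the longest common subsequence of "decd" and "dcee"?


LCS of "decd" and "dcee"
DP table:
           d    c    e    e
      0    0    0    0    0
  d   0    1    1    1    1
  e   0    1    1    2    2
  c   0    1    2    2    2
  d   0    1    2    2    2
LCS length = dp[4][4] = 2

2


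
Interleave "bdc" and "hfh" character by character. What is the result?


Interleaving "bdc" and "hfh":
  Position 0: 'b' from first, 'h' from second => "bh"
  Position 1: 'd' from first, 'f' from second => "df"
  Position 2: 'c' from first, 'h' from second => "ch"
Result: bhdfch

bhdfch


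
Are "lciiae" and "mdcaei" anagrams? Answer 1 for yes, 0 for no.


Strings: "lciiae", "mdcaei"
Sorted first:  aceiil
Sorted second: acdeim
Differ at position 2: 'e' vs 'd' => not anagrams

0


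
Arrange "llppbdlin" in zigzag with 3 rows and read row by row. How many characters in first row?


Zigzag "llppbdlin" into 3 rows:
Placing characters:
  'l' => row 0
  'l' => row 1
  'p' => row 2
  'p' => row 1
  'b' => row 0
  'd' => row 1
  'l' => row 2
  'i' => row 1
  'n' => row 0
Rows:
  Row 0: "lbn"
  Row 1: "lpdi"
  Row 2: "pl"
First row length: 3

3


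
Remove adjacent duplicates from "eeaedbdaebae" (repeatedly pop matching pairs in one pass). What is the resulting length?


Input: eeaedbdaebae
Stack-based adjacent duplicate removal:
  Read 'e': push. Stack: e
  Read 'e': matches stack top 'e' => pop. Stack: (empty)
  Read 'a': push. Stack: a
  Read 'e': push. Stack: ae
  Read 'd': push. Stack: aed
  Read 'b': push. Stack: aedb
  Read 'd': push. Stack: aedbd
  Read 'a': push. Stack: aedbda
  Read 'e': push. Stack: aedbdae
  Read 'b': push. Stack: aedbdaeb
  Read 'a': push. Stack: aedbdaeba
  Read 'e': push. Stack: aedbdaebae
Final stack: "aedbdaebae" (length 10)

10


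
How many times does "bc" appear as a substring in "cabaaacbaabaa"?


Searching for "bc" in "cabaaacbaabaa"
Scanning each position:
  Position 0: "ca" => no
  Position 1: "ab" => no
  Position 2: "ba" => no
  Position 3: "aa" => no
  Position 4: "aa" => no
  Position 5: "ac" => no
  Position 6: "cb" => no
  Position 7: "ba" => no
  Position 8: "aa" => no
  Position 9: "ab" => no
  Position 10: "ba" => no
  Position 11: "aa" => no
Total occurrences: 0

0


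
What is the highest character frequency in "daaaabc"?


Input: daaaabc
Character counts:
  'a': 4
  'b': 1
  'c': 1
  'd': 1
Maximum frequency: 4

4


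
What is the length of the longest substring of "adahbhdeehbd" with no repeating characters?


Input: "adahbhdeehbd"
Sliding window (track last position of each char):
  Position 0 ('a'): window [0,0] length 1 -- new best
  Position 1 ('d'): window [0,1] length 2 -- new best
  Position 2 ('a'): repeat (last at 0), move window start to 1
  Position 2 ('a'): window [1,2] length 2
  Position 3 ('h'): window [1,3] length 3 -- new best
  Position 4 ('b'): window [1,4] length 4 -- new best
  Position 5 ('h'): repeat (last at 3), move window start to 4
  Position 5 ('h'): window [4,5] length 2
  Position 6 ('d'): window [4,6] length 3
  Position 7 ('e'): window [4,7] length 4
  Position 8 ('e'): repeat (last at 7), move window start to 8
  Position 8 ('e'): window [8,8] length 1
  Position 9 ('h'): window [8,9] length 2
  Position 10 ('b'): window [8,10] length 3
  Position 11 ('d'): window [8,11] length 4
Longest substring with no repeats: "dahb" with length 4

4


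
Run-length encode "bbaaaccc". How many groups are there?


Input: bbaaaccc
Scanning for consecutive runs:
  Group 1: 'b' x 2 (positions 0-1)
  Group 2: 'a' x 3 (positions 2-4)
  Group 3: 'c' x 3 (positions 5-7)
Total groups: 3

3


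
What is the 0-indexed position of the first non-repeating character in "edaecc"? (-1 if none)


Input: edaecc
Character frequencies:
  'a': 1
  'c': 2
  'd': 1
  'e': 2
Scanning left to right for freq == 1:
  Position 0 ('e'): freq=2, skip
  Position 1 ('d'): unique! => answer = 1

1


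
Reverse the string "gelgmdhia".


Input: gelgmdhia
Reading characters right to left:
  Position 8: 'a'
  Position 7: 'i'
  Position 6: 'h'
  Position 5: 'd'
  Position 4: 'm'
  Position 3: 'g'
  Position 2: 'l'
  Position 1: 'e'
  Position 0: 'g'
Reversed: aihdmgleg

aihdmgleg


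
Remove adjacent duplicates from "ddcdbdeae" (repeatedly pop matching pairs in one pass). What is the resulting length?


Input: ddcdbdeae
Stack-based adjacent duplicate removal:
  Read 'd': push. Stack: d
  Read 'd': matches stack top 'd' => pop. Stack: (empty)
  Read 'c': push. Stack: c
  Read 'd': push. Stack: cd
  Read 'b': push. Stack: cdb
  Read 'd': push. Stack: cdbd
  Read 'e': push. Stack: cdbde
  Read 'a': push. Stack: cdbdea
  Read 'e': push. Stack: cdbdeae
Final stack: "cdbdeae" (length 7)

7


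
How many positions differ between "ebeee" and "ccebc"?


Comparing "ebeee" and "ccebc" position by position:
  Position 0: 'e' vs 'c' => DIFFER
  Position 1: 'b' vs 'c' => DIFFER
  Position 2: 'e' vs 'e' => same
  Position 3: 'e' vs 'b' => DIFFER
  Position 4: 'e' vs 'c' => DIFFER
Positions that differ: 4

4


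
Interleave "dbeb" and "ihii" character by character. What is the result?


Interleaving "dbeb" and "ihii":
  Position 0: 'd' from first, 'i' from second => "di"
  Position 1: 'b' from first, 'h' from second => "bh"
  Position 2: 'e' from first, 'i' from second => "ei"
  Position 3: 'b' from first, 'i' from second => "bi"
Result: dibheibi

dibheibi


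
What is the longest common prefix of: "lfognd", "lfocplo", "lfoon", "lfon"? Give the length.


Words: lfognd, lfocplo, lfoon, lfon
  Position 0: all 'l' => match
  Position 1: all 'f' => match
  Position 2: all 'o' => match
  Position 3: ('g', 'c', 'o', 'n') => mismatch, stop
LCP = "lfo" (length 3)

3


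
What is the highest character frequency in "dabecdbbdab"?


Input: dabecdbbdab
Character counts:
  'a': 2
  'b': 4
  'c': 1
  'd': 3
  'e': 1
Maximum frequency: 4

4


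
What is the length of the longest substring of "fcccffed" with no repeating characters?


Input: "fcccffed"
Sliding window (track last position of each char):
  Position 0 ('f'): window [0,0] length 1 -- new best
  Position 1 ('c'): window [0,1] length 2 -- new best
  Position 2 ('c'): repeat (last at 1), move window start to 2
  Position 2 ('c'): window [2,2] length 1
  Position 3 ('c'): repeat (last at 2), move window start to 3
  Position 3 ('c'): window [3,3] length 1
  Position 4 ('f'): window [3,4] length 2
  Position 5 ('f'): repeat (last at 4), move window start to 5
  Position 5 ('f'): window [5,5] length 1
  Position 6 ('e'): window [5,6] length 2
  Position 7 ('d'): window [5,7] length 3 -- new best
Longest substring with no repeats: "fed" with length 3

3


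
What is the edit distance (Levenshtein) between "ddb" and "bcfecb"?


Computing edit distance: "ddb" -> "bcfecb"
DP table:
           b    c    f    e    c    b
      0    1    2    3    4    5    6
  d   1    1    2    3    4    5    6
  d   2    2    2    3    4    5    6
  b   3    2    3    3    4    5    5
Edit distance = dp[3][6] = 5

5


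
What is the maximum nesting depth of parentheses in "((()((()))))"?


Input: "((()((()))))"
Tracking depth:
  Position 0 '(': depth becomes 1
  Position 1 '(': depth becomes 2
  Position 2 '(': depth becomes 3
  Position 3 ')': depth becomes 2
  Position 4 '(': depth becomes 3
  Position 5 '(': depth becomes 4
  Position 6 '(': depth becomes 5
  Position 7 ')': depth becomes 4
  Position 8 ')': depth becomes 3
  Position 9 ')': depth becomes 2
  Position 10 ')': depth becomes 1
  Position 11 ')': depth becomes 0
Maximum depth reached: 5

5


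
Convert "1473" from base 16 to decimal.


Input: "1473" in base 16
Positional expansion:
  Digit '1' (value 1) x 16^3 = 4096
  Digit '4' (value 4) x 16^2 = 1024
  Digit '7' (value 7) x 16^1 = 112
  Digit '3' (value 3) x 16^0 = 3
Sum = 5235

5235


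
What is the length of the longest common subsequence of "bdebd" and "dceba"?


LCS of "bdebd" and "dceba"
DP table:
           d    c    e    b    a
      0    0    0    0    0    0
  b   0    0    0    0    1    1
  d   0    1    1    1    1    1
  e   0    1    1    2    2    2
  b   0    1    1    2    3    3
  d   0    1    1    2    3    3
LCS length = dp[5][5] = 3

3


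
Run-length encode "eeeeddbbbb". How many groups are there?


Input: eeeeddbbbb
Scanning for consecutive runs:
  Group 1: 'e' x 4 (positions 0-3)
  Group 2: 'd' x 2 (positions 4-5)
  Group 3: 'b' x 4 (positions 6-9)
Total groups: 3

3


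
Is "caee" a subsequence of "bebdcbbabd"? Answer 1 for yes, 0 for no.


Check if "caee" is a subsequence of "bebdcbbabd"
Greedy scan:
  Position 0 ('b'): no match needed
  Position 1 ('e'): no match needed
  Position 2 ('b'): no match needed
  Position 3 ('d'): no match needed
  Position 4 ('c'): matches sub[0] = 'c'
  Position 5 ('b'): no match needed
  Position 6 ('b'): no match needed
  Position 7 ('a'): matches sub[1] = 'a'
  Position 8 ('b'): no match needed
  Position 9 ('d'): no match needed
Only matched 2/4 characters => not a subsequence

0


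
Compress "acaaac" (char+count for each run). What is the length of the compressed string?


Input: acaaac
Runs:
  'a' x 1 => "a1"
  'c' x 1 => "c1"
  'a' x 3 => "a3"
  'c' x 1 => "c1"
Compressed: "a1c1a3c1"
Compressed length: 8

8


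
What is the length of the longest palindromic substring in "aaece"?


Input: "aaece"
Checking substrings for palindromes:
  [2:5] "ece" (len 3) => palindrome
  [0:2] "aa" (len 2) => palindrome
Longest palindromic substring: "ece" with length 3

3


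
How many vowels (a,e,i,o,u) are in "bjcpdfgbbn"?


Input: bjcpdfgbbn
Checking each character:
  'b' at position 0: consonant
  'j' at position 1: consonant
  'c' at position 2: consonant
  'p' at position 3: consonant
  'd' at position 4: consonant
  'f' at position 5: consonant
  'g' at position 6: consonant
  'b' at position 7: consonant
  'b' at position 8: consonant
  'n' at position 9: consonant
Total vowels: 0

0


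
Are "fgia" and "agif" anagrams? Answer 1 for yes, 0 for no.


Strings: "fgia", "agif"
Sorted first:  afgi
Sorted second: afgi
Sorted forms match => anagrams

1


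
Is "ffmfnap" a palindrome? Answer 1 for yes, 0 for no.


Input: ffmfnap
Reversed: panfmff
  Compare pos 0 ('f') with pos 6 ('p'): MISMATCH
  Compare pos 1 ('f') with pos 5 ('a'): MISMATCH
  Compare pos 2 ('m') with pos 4 ('n'): MISMATCH
Result: not a palindrome

0


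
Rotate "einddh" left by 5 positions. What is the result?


Input: "einddh", rotate left by 5
First 5 characters: "eindd"
Remaining characters: "h"
Concatenate remaining + first: "h" + "eindd" = "heindd"

heindd


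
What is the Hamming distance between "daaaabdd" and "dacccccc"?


Comparing "daaaabdd" and "dacccccc" position by position:
  Position 0: 'd' vs 'd' => same
  Position 1: 'a' vs 'a' => same
  Position 2: 'a' vs 'c' => differ
  Position 3: 'a' vs 'c' => differ
  Position 4: 'a' vs 'c' => differ
  Position 5: 'b' vs 'c' => differ
  Position 6: 'd' vs 'c' => differ
  Position 7: 'd' vs 'c' => differ
Total differences (Hamming distance): 6

6


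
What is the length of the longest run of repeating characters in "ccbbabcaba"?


Input: "ccbbabcaba"
Scanning for longest run:
  Position 1 ('c'): continues run of 'c', length=2
  Position 2 ('b'): new char, reset run to 1
  Position 3 ('b'): continues run of 'b', length=2
  Position 4 ('a'): new char, reset run to 1
  Position 5 ('b'): new char, reset run to 1
  Position 6 ('c'): new char, reset run to 1
  Position 7 ('a'): new char, reset run to 1
  Position 8 ('b'): new char, reset run to 1
  Position 9 ('a'): new char, reset run to 1
Longest run: 'c' with length 2

2


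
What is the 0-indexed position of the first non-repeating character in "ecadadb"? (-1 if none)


Input: ecadadb
Character frequencies:
  'a': 2
  'b': 1
  'c': 1
  'd': 2
  'e': 1
Scanning left to right for freq == 1:
  Position 0 ('e'): unique! => answer = 0

0


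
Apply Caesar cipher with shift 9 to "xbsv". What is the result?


Caesar cipher: shift "xbsv" by 9
  'x' (pos 23) + 9 = pos 6 = 'g'
  'b' (pos 1) + 9 = pos 10 = 'k'
  's' (pos 18) + 9 = pos 1 = 'b'
  'v' (pos 21) + 9 = pos 4 = 'e'
Result: gkbe

gkbe


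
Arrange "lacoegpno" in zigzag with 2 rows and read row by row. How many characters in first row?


Zigzag "lacoegpno" into 2 rows:
Placing characters:
  'l' => row 0
  'a' => row 1
  'c' => row 0
  'o' => row 1
  'e' => row 0
  'g' => row 1
  'p' => row 0
  'n' => row 1
  'o' => row 0
Rows:
  Row 0: "lcepo"
  Row 1: "aogn"
First row length: 5

5


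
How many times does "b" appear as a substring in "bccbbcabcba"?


Searching for "b" in "bccbbcabcba"
Scanning each position:
  Position 0: "b" => MATCH
  Position 1: "c" => no
  Position 2: "c" => no
  Position 3: "b" => MATCH
  Position 4: "b" => MATCH
  Position 5: "c" => no
  Position 6: "a" => no
  Position 7: "b" => MATCH
  Position 8: "c" => no
  Position 9: "b" => MATCH
  Position 10: "a" => no
Total occurrences: 5

5


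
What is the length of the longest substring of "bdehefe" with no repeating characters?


Input: "bdehefe"
Sliding window (track last position of each char):
  Position 0 ('b'): window [0,0] length 1 -- new best
  Position 1 ('d'): window [0,1] length 2 -- new best
  Position 2 ('e'): window [0,2] length 3 -- new best
  Position 3 ('h'): window [0,3] length 4 -- new best
  Position 4 ('e'): repeat (last at 2), move window start to 3
  Position 4 ('e'): window [3,4] length 2
  Position 5 ('f'): window [3,5] length 3
  Position 6 ('e'): repeat (last at 4), move window start to 5
  Position 6 ('e'): window [5,6] length 2
Longest substring with no repeats: "bdeh" with length 4

4


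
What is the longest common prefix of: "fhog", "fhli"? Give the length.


Words: fhog, fhli
  Position 0: all 'f' => match
  Position 1: all 'h' => match
  Position 2: ('o', 'l') => mismatch, stop
LCP = "fh" (length 2)

2


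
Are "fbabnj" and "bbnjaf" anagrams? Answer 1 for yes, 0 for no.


Strings: "fbabnj", "bbnjaf"
Sorted first:  abbfjn
Sorted second: abbfjn
Sorted forms match => anagrams

1


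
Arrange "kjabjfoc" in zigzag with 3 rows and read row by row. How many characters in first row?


Zigzag "kjabjfoc" into 3 rows:
Placing characters:
  'k' => row 0
  'j' => row 1
  'a' => row 2
  'b' => row 1
  'j' => row 0
  'f' => row 1
  'o' => row 2
  'c' => row 1
Rows:
  Row 0: "kj"
  Row 1: "jbfc"
  Row 2: "ao"
First row length: 2

2


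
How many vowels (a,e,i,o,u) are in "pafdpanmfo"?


Input: pafdpanmfo
Checking each character:
  'p' at position 0: consonant
  'a' at position 1: vowel (running total: 1)
  'f' at position 2: consonant
  'd' at position 3: consonant
  'p' at position 4: consonant
  'a' at position 5: vowel (running total: 2)
  'n' at position 6: consonant
  'm' at position 7: consonant
  'f' at position 8: consonant
  'o' at position 9: vowel (running total: 3)
Total vowels: 3

3


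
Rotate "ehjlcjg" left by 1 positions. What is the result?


Input: "ehjlcjg", rotate left by 1
First 1 characters: "e"
Remaining characters: "hjlcjg"
Concatenate remaining + first: "hjlcjg" + "e" = "hjlcjge"

hjlcjge


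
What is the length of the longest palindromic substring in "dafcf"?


Input: "dafcf"
Checking substrings for palindromes:
  [2:5] "fcf" (len 3) => palindrome
Longest palindromic substring: "fcf" with length 3

3


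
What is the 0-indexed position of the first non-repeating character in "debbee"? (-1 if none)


Input: debbee
Character frequencies:
  'b': 2
  'd': 1
  'e': 3
Scanning left to right for freq == 1:
  Position 0 ('d'): unique! => answer = 0

0


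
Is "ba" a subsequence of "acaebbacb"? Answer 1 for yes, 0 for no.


Check if "ba" is a subsequence of "acaebbacb"
Greedy scan:
  Position 0 ('a'): no match needed
  Position 1 ('c'): no match needed
  Position 2 ('a'): no match needed
  Position 3 ('e'): no match needed
  Position 4 ('b'): matches sub[0] = 'b'
  Position 5 ('b'): no match needed
  Position 6 ('a'): matches sub[1] = 'a'
  Position 7 ('c'): no match needed
  Position 8 ('b'): no match needed
All 2 characters matched => is a subsequence

1


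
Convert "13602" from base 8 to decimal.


Input: "13602" in base 8
Positional expansion:
  Digit '1' (value 1) x 8^4 = 4096
  Digit '3' (value 3) x 8^3 = 1536
  Digit '6' (value 6) x 8^2 = 384
  Digit '0' (value 0) x 8^1 = 0
  Digit '2' (value 2) x 8^0 = 2
Sum = 6018

6018


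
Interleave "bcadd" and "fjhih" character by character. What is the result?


Interleaving "bcadd" and "fjhih":
  Position 0: 'b' from first, 'f' from second => "bf"
  Position 1: 'c' from first, 'j' from second => "cj"
  Position 2: 'a' from first, 'h' from second => "ah"
  Position 3: 'd' from first, 'i' from second => "di"
  Position 4: 'd' from first, 'h' from second => "dh"
Result: bfcjahdidh

bfcjahdidh


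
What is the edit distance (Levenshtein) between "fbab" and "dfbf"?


Computing edit distance: "fbab" -> "dfbf"
DP table:
           d    f    b    f
      0    1    2    3    4
  f   1    1    1    2    3
  b   2    2    2    1    2
  a   3    3    3    2    2
  b   4    4    4    3    3
Edit distance = dp[4][4] = 3

3


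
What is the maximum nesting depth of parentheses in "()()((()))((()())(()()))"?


Input: "()()((()))((()())(()()))"
Tracking depth:
  Position 0 '(': depth becomes 1
  Position 1 ')': depth becomes 0
  Position 2 '(': depth becomes 1
  Position 3 ')': depth becomes 0
  Position 4 '(': depth becomes 1
  Position 5 '(': depth becomes 2
  Position 6 '(': depth becomes 3
  Position 7 ')': depth becomes 2
  Position 8 ')': depth becomes 1
  Position 9 ')': depth becomes 0
  Position 10 '(': depth becomes 1
  Position 11 '(': depth becomes 2
  Position 12 '(': depth becomes 3
  Position 13 ')': depth becomes 2
  Position 14 '(': depth becomes 3
  Position 15 ')': depth becomes 2
  Position 16 ')': depth becomes 1
  Position 17 '(': depth becomes 2
  Position 18 '(': depth becomes 3
  Position 19 ')': depth becomes 2
  Position 20 '(': depth becomes 3
  Position 21 ')': depth becomes 2
  Position 22 ')': depth becomes 1
  Position 23 ')': depth becomes 0
Maximum depth reached: 3

3


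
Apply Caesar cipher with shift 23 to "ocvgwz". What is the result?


Caesar cipher: shift "ocvgwz" by 23
  'o' (pos 14) + 23 = pos 11 = 'l'
  'c' (pos 2) + 23 = pos 25 = 'z'
  'v' (pos 21) + 23 = pos 18 = 's'
  'g' (pos 6) + 23 = pos 3 = 'd'
  'w' (pos 22) + 23 = pos 19 = 't'
  'z' (pos 25) + 23 = pos 22 = 'w'
Result: lzsdtw

lzsdtw


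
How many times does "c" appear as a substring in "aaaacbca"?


Searching for "c" in "aaaacbca"
Scanning each position:
  Position 0: "a" => no
  Position 1: "a" => no
  Position 2: "a" => no
  Position 3: "a" => no
  Position 4: "c" => MATCH
  Position 5: "b" => no
  Position 6: "c" => MATCH
  Position 7: "a" => no
Total occurrences: 2

2


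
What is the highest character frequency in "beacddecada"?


Input: beacddecada
Character counts:
  'a': 3
  'b': 1
  'c': 2
  'd': 3
  'e': 2
Maximum frequency: 3

3


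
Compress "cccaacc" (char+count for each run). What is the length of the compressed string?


Input: cccaacc
Runs:
  'c' x 3 => "c3"
  'a' x 2 => "a2"
  'c' x 2 => "c2"
Compressed: "c3a2c2"
Compressed length: 6

6


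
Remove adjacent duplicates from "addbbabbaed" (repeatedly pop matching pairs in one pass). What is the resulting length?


Input: addbbabbaed
Stack-based adjacent duplicate removal:
  Read 'a': push. Stack: a
  Read 'd': push. Stack: ad
  Read 'd': matches stack top 'd' => pop. Stack: a
  Read 'b': push. Stack: ab
  Read 'b': matches stack top 'b' => pop. Stack: a
  Read 'a': matches stack top 'a' => pop. Stack: (empty)
  Read 'b': push. Stack: b
  Read 'b': matches stack top 'b' => pop. Stack: (empty)
  Read 'a': push. Stack: a
  Read 'e': push. Stack: ae
  Read 'd': push. Stack: aed
Final stack: "aed" (length 3)

3


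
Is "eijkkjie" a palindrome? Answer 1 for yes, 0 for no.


Input: eijkkjie
Reversed: eijkkjie
  Compare pos 0 ('e') with pos 7 ('e'): match
  Compare pos 1 ('i') with pos 6 ('i'): match
  Compare pos 2 ('j') with pos 5 ('j'): match
  Compare pos 3 ('k') with pos 4 ('k'): match
Result: palindrome

1


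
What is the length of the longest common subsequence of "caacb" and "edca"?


LCS of "caacb" and "edca"
DP table:
           e    d    c    a
      0    0    0    0    0
  c   0    0    0    1    1
  a   0    0    0    1    2
  a   0    0    0    1    2
  c   0    0    0    1    2
  b   0    0    0    1    2
LCS length = dp[5][4] = 2

2


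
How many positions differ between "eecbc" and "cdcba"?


Comparing "eecbc" and "cdcba" position by position:
  Position 0: 'e' vs 'c' => DIFFER
  Position 1: 'e' vs 'd' => DIFFER
  Position 2: 'c' vs 'c' => same
  Position 3: 'b' vs 'b' => same
  Position 4: 'c' vs 'a' => DIFFER
Positions that differ: 3

3


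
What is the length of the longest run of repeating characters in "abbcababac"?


Input: "abbcababac"
Scanning for longest run:
  Position 1 ('b'): new char, reset run to 1
  Position 2 ('b'): continues run of 'b', length=2
  Position 3 ('c'): new char, reset run to 1
  Position 4 ('a'): new char, reset run to 1
  Position 5 ('b'): new char, reset run to 1
  Position 6 ('a'): new char, reset run to 1
  Position 7 ('b'): new char, reset run to 1
  Position 8 ('a'): new char, reset run to 1
  Position 9 ('c'): new char, reset run to 1
Longest run: 'b' with length 2

2


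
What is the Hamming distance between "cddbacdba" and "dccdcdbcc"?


Comparing "cddbacdba" and "dccdcdbcc" position by position:
  Position 0: 'c' vs 'd' => differ
  Position 1: 'd' vs 'c' => differ
  Position 2: 'd' vs 'c' => differ
  Position 3: 'b' vs 'd' => differ
  Position 4: 'a' vs 'c' => differ
  Position 5: 'c' vs 'd' => differ
  Position 6: 'd' vs 'b' => differ
  Position 7: 'b' vs 'c' => differ
  Position 8: 'a' vs 'c' => differ
Total differences (Hamming distance): 9

9


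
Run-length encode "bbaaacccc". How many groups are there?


Input: bbaaacccc
Scanning for consecutive runs:
  Group 1: 'b' x 2 (positions 0-1)
  Group 2: 'a' x 3 (positions 2-4)
  Group 3: 'c' x 4 (positions 5-8)
Total groups: 3

3


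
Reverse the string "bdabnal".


Input: bdabnal
Reading characters right to left:
  Position 6: 'l'
  Position 5: 'a'
  Position 4: 'n'
  Position 3: 'b'
  Position 2: 'a'
  Position 1: 'd'
  Position 0: 'b'
Reversed: lanbadb

lanbadb


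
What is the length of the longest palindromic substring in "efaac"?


Input: "efaac"
Checking substrings for palindromes:
  [2:4] "aa" (len 2) => palindrome
Longest palindromic substring: "aa" with length 2

2


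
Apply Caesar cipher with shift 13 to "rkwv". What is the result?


Caesar cipher: shift "rkwv" by 13
  'r' (pos 17) + 13 = pos 4 = 'e'
  'k' (pos 10) + 13 = pos 23 = 'x'
  'w' (pos 22) + 13 = pos 9 = 'j'
  'v' (pos 21) + 13 = pos 8 = 'i'
Result: exji

exji


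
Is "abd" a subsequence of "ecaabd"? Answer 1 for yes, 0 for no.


Check if "abd" is a subsequence of "ecaabd"
Greedy scan:
  Position 0 ('e'): no match needed
  Position 1 ('c'): no match needed
  Position 2 ('a'): matches sub[0] = 'a'
  Position 3 ('a'): no match needed
  Position 4 ('b'): matches sub[1] = 'b'
  Position 5 ('d'): matches sub[2] = 'd'
All 3 characters matched => is a subsequence

1


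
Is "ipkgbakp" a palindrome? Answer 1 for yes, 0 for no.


Input: ipkgbakp
Reversed: pkabgkpi
  Compare pos 0 ('i') with pos 7 ('p'): MISMATCH
  Compare pos 1 ('p') with pos 6 ('k'): MISMATCH
  Compare pos 2 ('k') with pos 5 ('a'): MISMATCH
  Compare pos 3 ('g') with pos 4 ('b'): MISMATCH
Result: not a palindrome

0


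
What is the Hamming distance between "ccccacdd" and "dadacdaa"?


Comparing "ccccacdd" and "dadacdaa" position by position:
  Position 0: 'c' vs 'd' => differ
  Position 1: 'c' vs 'a' => differ
  Position 2: 'c' vs 'd' => differ
  Position 3: 'c' vs 'a' => differ
  Position 4: 'a' vs 'c' => differ
  Position 5: 'c' vs 'd' => differ
  Position 6: 'd' vs 'a' => differ
  Position 7: 'd' vs 'a' => differ
Total differences (Hamming distance): 8

8


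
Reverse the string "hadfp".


Input: hadfp
Reading characters right to left:
  Position 4: 'p'
  Position 3: 'f'
  Position 2: 'd'
  Position 1: 'a'
  Position 0: 'h'
Reversed: pfdah

pfdah


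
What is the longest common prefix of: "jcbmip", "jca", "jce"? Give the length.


Words: jcbmip, jca, jce
  Position 0: all 'j' => match
  Position 1: all 'c' => match
  Position 2: ('b', 'a', 'e') => mismatch, stop
LCP = "jc" (length 2)

2


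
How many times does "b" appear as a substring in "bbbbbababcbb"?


Searching for "b" in "bbbbbababcbb"
Scanning each position:
  Position 0: "b" => MATCH
  Position 1: "b" => MATCH
  Position 2: "b" => MATCH
  Position 3: "b" => MATCH
  Position 4: "b" => MATCH
  Position 5: "a" => no
  Position 6: "b" => MATCH
  Position 7: "a" => no
  Position 8: "b" => MATCH
  Position 9: "c" => no
  Position 10: "b" => MATCH
  Position 11: "b" => MATCH
Total occurrences: 9

9


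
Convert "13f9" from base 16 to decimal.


Input: "13f9" in base 16
Positional expansion:
  Digit '1' (value 1) x 16^3 = 4096
  Digit '3' (value 3) x 16^2 = 768
  Digit 'f' (value 15) x 16^1 = 240
  Digit '9' (value 9) x 16^0 = 9
Sum = 5113

5113


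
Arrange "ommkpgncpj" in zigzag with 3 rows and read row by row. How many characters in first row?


Zigzag "ommkpgncpj" into 3 rows:
Placing characters:
  'o' => row 0
  'm' => row 1
  'm' => row 2
  'k' => row 1
  'p' => row 0
  'g' => row 1
  'n' => row 2
  'c' => row 1
  'p' => row 0
  'j' => row 1
Rows:
  Row 0: "opp"
  Row 1: "mkgcj"
  Row 2: "mn"
First row length: 3

3


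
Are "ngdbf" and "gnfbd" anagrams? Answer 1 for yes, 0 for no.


Strings: "ngdbf", "gnfbd"
Sorted first:  bdfgn
Sorted second: bdfgn
Sorted forms match => anagrams

1


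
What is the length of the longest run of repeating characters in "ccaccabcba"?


Input: "ccaccabcba"
Scanning for longest run:
  Position 1 ('c'): continues run of 'c', length=2
  Position 2 ('a'): new char, reset run to 1
  Position 3 ('c'): new char, reset run to 1
  Position 4 ('c'): continues run of 'c', length=2
  Position 5 ('a'): new char, reset run to 1
  Position 6 ('b'): new char, reset run to 1
  Position 7 ('c'): new char, reset run to 1
  Position 8 ('b'): new char, reset run to 1
  Position 9 ('a'): new char, reset run to 1
Longest run: 'c' with length 2

2
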